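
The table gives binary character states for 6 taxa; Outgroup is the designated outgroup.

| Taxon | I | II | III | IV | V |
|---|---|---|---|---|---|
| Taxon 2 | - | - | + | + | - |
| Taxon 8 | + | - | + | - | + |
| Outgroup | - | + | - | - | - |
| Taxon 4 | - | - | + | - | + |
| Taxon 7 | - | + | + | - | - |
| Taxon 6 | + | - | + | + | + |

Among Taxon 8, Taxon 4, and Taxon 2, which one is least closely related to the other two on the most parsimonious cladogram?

Character polarity is set by the outgroup: the derived state is whichever differs from the outgroup's state, so for II the derived state is '-', and for the remaining characters it is '+'.
I (derived state '+') is shared by Taxon 6 and Taxon 8 — a synapomorphy uniting that clade.
Only Taxon 2, Taxon 4, Taxon 6, and Taxon 8 show the derived state '-' for II, supporting them as a clade.
All ingroup taxa share the derived state '+' for III; it defines the ingroup but does not resolve relationships within it.
IV groups Taxon 2 and Taxon 6, which is incompatible with the clades supported by the remaining characters; treating it as convergent (homoplasy) costs fewer steps than any alternative tree.
V (derived state '+') is shared by Taxon 4, Taxon 6, and Taxon 8 — a synapomorphy uniting that clade.
Most parsimonious ingroup topology: ((((Taxon 8,Taxon 6),Taxon 4),Taxon 2),Taxon 7).
Taxon 8 and Taxon 4 share a more recent common ancestor with each other than either does with Taxon 2, so Taxon 2 is the least closely related of the three.

Taxon 2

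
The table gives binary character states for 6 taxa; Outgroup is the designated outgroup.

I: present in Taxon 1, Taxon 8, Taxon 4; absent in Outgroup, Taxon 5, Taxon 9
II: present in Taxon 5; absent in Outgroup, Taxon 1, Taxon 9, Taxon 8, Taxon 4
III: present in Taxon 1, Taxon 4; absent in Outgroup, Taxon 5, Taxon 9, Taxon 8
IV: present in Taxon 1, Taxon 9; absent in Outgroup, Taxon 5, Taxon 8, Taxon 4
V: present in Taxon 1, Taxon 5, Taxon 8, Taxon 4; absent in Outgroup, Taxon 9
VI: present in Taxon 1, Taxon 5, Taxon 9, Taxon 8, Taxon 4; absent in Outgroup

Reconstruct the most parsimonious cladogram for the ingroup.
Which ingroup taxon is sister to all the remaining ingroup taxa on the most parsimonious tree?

Taxon 9

The outgroup has state 'absent' for every character, so 'present' is the derived state throughout.
I (derived state 'present') is shared by Taxon 1, Taxon 4, and Taxon 8 — a synapomorphy uniting that clade.
II: derived state 'present' in Taxon 5 only — an autapomorphy, so it tells us nothing about relationships among taxa.
III: derived state 'present' in Taxon 1 and Taxon 4 only — synapomorphy for {Taxon 1, Taxon 4}.
IV (state 'present') occurs in Taxon 1 and Taxon 9 but conflicts with the nesting implied by the other characters — most parsimoniously interpreted as homoplasy.
Only Taxon 1, Taxon 4, Taxon 5, and Taxon 8 show the derived state 'present' for V, supporting them as a clade.
All ingroup taxa share the derived state 'present' for VI; it defines the ingroup but does not resolve relationships within it.
Most parsimonious ingroup topology: ((((Taxon 1,Taxon 4),Taxon 8),Taxon 5),Taxon 9).
Taxon 9 is sister to the clade containing all other ingroup taxa, so it is the earliest-diverging (most basal) ingroup lineage.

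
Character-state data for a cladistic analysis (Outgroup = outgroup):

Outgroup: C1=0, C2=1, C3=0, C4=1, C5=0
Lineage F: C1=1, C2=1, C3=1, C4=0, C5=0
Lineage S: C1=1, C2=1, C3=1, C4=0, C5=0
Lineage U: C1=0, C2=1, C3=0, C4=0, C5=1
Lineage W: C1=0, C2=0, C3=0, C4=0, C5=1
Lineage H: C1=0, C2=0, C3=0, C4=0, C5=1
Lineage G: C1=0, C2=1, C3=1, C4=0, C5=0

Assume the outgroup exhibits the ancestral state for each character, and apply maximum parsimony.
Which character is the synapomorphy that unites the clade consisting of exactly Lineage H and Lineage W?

C2

Character polarity is set by the outgroup: the derived state is whichever differs from the outgroup's state, so for C2, C4 the derived state is '0', and for the remaining characters it is '1'.
C1: derived state '1' in Lineage F and Lineage S only — synapomorphy for {Lineage F, Lineage S}.
C2: derived state '0' in Lineage H and Lineage W only — synapomorphy for {Lineage H, Lineage W}.
Only Lineage F, Lineage G, and Lineage S show the derived state '1' for C3, supporting them as a clade.
All ingroup taxa share the derived state '0' for C4; it defines the ingroup but does not resolve relationships within it.
C5 (derived state '1') is shared by Lineage H, Lineage U, and Lineage W — a synapomorphy uniting that clade.
Most parsimonious ingroup topology: (((Lineage F,Lineage S),Lineage G),(Lineage U,(Lineage W,Lineage H))).
The clade {Lineage H, Lineage W} is supported by C2: its derived state '0' occurs in exactly those taxa and in no other taxon (including the outgroup).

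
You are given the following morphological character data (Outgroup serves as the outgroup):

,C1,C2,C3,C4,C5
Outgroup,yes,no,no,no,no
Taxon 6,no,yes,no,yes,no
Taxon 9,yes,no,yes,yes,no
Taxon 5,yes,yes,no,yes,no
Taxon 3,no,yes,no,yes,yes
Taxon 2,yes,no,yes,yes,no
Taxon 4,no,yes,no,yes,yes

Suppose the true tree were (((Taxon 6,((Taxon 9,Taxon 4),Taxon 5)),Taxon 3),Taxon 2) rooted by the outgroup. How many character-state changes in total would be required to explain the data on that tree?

10

Map each character onto (((Taxon 6,((Taxon 9,Taxon 4),Taxon 5)),Taxon 3),Taxon 2) (rooted by Outgroup) and count the minimum state changes it requires (Fitch parsimony):
C1: 3; C2: 2; C3: 2; C4: 1; C5: 2.
Total tree length = 10.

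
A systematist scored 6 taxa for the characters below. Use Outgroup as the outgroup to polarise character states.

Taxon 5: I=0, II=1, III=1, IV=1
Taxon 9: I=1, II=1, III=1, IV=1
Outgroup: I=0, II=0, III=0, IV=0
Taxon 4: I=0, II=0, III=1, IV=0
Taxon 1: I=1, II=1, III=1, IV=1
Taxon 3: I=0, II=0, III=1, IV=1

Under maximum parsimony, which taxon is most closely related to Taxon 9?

The outgroup has state '0' for every character, so '1' is the derived state throughout.
Only Taxon 1 and Taxon 9 show the derived state '1' for I, supporting them as a clade.
II: derived state '1' in Taxon 1, Taxon 5, and Taxon 9 only — synapomorphy for {Taxon 1, Taxon 5, Taxon 9}.
III (derived state '1') is shared by all ingroup taxa — unites the whole ingroup.
IV: derived state '1' in Taxon 1, Taxon 3, Taxon 5, and Taxon 9 only — synapomorphy for {Taxon 1, Taxon 3, Taxon 5, Taxon 9}.
Most parsimonious ingroup topology: (((Taxon 5,(Taxon 1,Taxon 9)),Taxon 3),Taxon 4).
Taxon 9 and Taxon 1 form a cherry on this tree, so they are sister taxa.

Taxon 1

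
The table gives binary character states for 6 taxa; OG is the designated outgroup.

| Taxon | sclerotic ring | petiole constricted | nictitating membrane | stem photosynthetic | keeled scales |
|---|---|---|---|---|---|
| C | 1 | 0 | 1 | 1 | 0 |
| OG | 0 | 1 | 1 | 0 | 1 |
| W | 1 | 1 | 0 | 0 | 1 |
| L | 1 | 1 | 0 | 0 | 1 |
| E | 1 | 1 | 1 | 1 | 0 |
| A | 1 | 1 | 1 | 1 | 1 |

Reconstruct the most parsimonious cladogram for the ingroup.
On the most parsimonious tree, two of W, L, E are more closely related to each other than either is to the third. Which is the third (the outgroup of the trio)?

Character polarity is set by the outgroup: the derived state is whichever differs from the outgroup's state, so for petiole constricted, nictitating membrane, keeled scales the derived state is '0', and for the remaining characters it is '1'.
All ingroup taxa share the derived state '1' for sclerotic ring; it defines the ingroup but does not resolve relationships within it.
petiole constricted: derived state '0' in C only — an autapomorphy, so it tells us nothing about relationships among taxa.
nictitating membrane: derived state '0' in L and W only — synapomorphy for {L, W}.
stem photosynthetic (derived state '1') is shared by A, C, and E — a synapomorphy uniting that clade.
Only C and E show the derived state '0' for keeled scales, supporting them as a clade.
Most parsimonious ingroup topology: ((W,L),((E,C),A)).
W and L share a more recent common ancestor with each other than either does with E, so E is the least closely related of the three.

E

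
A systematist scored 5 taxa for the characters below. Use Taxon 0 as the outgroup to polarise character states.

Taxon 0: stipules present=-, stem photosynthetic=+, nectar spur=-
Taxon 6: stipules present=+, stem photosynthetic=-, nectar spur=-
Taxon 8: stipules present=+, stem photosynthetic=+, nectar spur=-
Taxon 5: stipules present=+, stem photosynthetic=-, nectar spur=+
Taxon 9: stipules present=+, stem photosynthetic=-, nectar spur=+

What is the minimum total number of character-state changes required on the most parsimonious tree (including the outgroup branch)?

3

Character polarity is set by the outgroup: the derived state is whichever differs from the outgroup's state, so for stem photosynthetic the derived state is '-', and for the remaining characters it is '+'.
All ingroup taxa share the derived state '+' for stipules present; it defines the ingroup but does not resolve relationships within it.
stem photosynthetic: derived state '-' in Taxon 5, Taxon 6, and Taxon 9 only — synapomorphy for {Taxon 5, Taxon 6, Taxon 9}.
nectar spur: derived state '+' in Taxon 5 and Taxon 9 only — synapomorphy for {Taxon 5, Taxon 9}.
Most parsimonious ingroup topology: ((Taxon 6,(Taxon 5,Taxon 9)),Taxon 8).
Changes per character on this tree: stipules present: 1; stem photosynthetic: 1; nectar spur: 1.
Total = 3.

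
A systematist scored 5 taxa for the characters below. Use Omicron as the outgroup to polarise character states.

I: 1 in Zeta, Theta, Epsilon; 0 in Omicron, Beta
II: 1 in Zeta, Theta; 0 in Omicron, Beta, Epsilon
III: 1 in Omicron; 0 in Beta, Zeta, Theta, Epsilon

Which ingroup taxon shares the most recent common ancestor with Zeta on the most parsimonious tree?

Character polarity is set by the outgroup: the derived state is whichever differs from the outgroup's state, so for III the derived state is '0', and for the remaining characters it is '1'.
I: derived state '1' in Epsilon, Theta, and Zeta only — synapomorphy for {Epsilon, Theta, Zeta}.
II (derived state '1') is shared by Theta and Zeta — a synapomorphy uniting that clade.
III (derived state '0') is shared by all ingroup taxa — unites the whole ingroup.
Most parsimonious ingroup topology: (Beta,((Zeta,Theta),Epsilon)).
Zeta and Theta form a cherry on this tree, so they are sister taxa.

Theta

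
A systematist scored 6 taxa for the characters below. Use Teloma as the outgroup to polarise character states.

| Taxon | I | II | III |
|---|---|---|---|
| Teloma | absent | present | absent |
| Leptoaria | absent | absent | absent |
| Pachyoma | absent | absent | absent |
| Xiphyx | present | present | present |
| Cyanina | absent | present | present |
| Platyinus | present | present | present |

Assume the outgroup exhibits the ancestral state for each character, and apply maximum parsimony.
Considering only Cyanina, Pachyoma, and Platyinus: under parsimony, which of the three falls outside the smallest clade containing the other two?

Character polarity is set by the outgroup: the derived state is whichever differs from the outgroup's state, so for II the derived state is 'absent', and for the remaining characters it is 'present'.
I: derived state 'present' in Platyinus and Xiphyx only — synapomorphy for {Platyinus, Xiphyx}.
II: derived state 'absent' in Leptoaria and Pachyoma only — synapomorphy for {Leptoaria, Pachyoma}.
III (derived state 'present') is shared by Cyanina, Platyinus, and Xiphyx — a synapomorphy uniting that clade.
Most parsimonious ingroup topology: ((Leptoaria,Pachyoma),((Xiphyx,Platyinus),Cyanina)).
Platyinus and Cyanina share a more recent common ancestor with each other than either does with Pachyoma, so Pachyoma is the least closely related of the three.

Pachyoma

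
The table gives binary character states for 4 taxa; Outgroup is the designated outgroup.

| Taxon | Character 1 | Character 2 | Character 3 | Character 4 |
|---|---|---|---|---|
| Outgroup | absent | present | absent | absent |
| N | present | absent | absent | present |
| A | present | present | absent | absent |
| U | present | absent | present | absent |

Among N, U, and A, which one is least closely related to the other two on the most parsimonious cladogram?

A

Character polarity is set by the outgroup: the derived state is whichever differs from the outgroup's state, so for Character 2 the derived state is 'absent', and for the remaining characters it is 'present'.
All ingroup taxa share the derived state 'present' for Character 1; it defines the ingroup but does not resolve relationships within it.
Only N and U show the derived state 'absent' for Character 2, supporting them as a clade.
Character 3: derived state 'present' in U only — an autapomorphy, so it tells us nothing about relationships among taxa.
Character 4: derived state 'present' in N only — an autapomorphy, so it tells us nothing about relationships among taxa.
Most parsimonious ingroup topology: ((N,U),A).
U and N share a more recent common ancestor with each other than either does with A, so A is the least closely related of the three.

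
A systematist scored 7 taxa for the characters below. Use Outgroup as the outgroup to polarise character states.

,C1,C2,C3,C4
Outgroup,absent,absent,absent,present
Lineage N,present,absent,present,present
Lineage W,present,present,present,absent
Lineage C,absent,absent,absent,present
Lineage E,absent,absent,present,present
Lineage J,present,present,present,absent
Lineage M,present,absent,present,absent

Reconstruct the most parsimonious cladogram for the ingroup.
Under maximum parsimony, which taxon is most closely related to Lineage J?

Lineage W

Character polarity is set by the outgroup: the derived state is whichever differs from the outgroup's state, so for C4 the derived state is 'absent', and for the remaining characters it is 'present'.
C1 (derived state 'present') is shared by Lineage J, Lineage M, Lineage N, and Lineage W — a synapomorphy uniting that clade.
Only Lineage J and Lineage W show the derived state 'present' for C2, supporting them as a clade.
Only Lineage E, Lineage J, Lineage M, Lineage N, and Lineage W show the derived state 'present' for C3, supporting them as a clade.
Only Lineage J, Lineage M, and Lineage W show the derived state 'absent' for C4, supporting them as a clade.
Most parsimonious ingroup topology: (((Lineage N,((Lineage W,Lineage J),Lineage M)),Lineage E),Lineage C).
Lineage J and Lineage W form a cherry on this tree, so they are sister taxa.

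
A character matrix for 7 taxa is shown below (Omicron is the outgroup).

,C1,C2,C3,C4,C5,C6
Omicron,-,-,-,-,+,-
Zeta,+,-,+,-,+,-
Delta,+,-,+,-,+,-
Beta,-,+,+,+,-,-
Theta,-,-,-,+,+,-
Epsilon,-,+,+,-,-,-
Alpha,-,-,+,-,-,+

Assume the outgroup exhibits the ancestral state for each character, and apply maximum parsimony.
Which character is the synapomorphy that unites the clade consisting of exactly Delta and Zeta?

Character polarity is set by the outgroup: the derived state is whichever differs from the outgroup's state, so for C5 the derived state is '-', and for the remaining characters it is '+'.
Only Delta and Zeta show the derived state '+' for C1, supporting them as a clade.
Only Beta and Epsilon show the derived state '+' for C2, supporting them as a clade.
C3: derived state '+' in Alpha, Beta, Delta, Epsilon, and Zeta only — synapomorphy for {Alpha, Beta, Delta, Epsilon, Zeta}.
C4 groups Beta and Theta, which is incompatible with the clades supported by the remaining characters; treating it as convergent (homoplasy) costs fewer steps than any alternative tree.
Only Alpha, Beta, and Epsilon show the derived state '-' for C5, supporting them as a clade.
C6: derived state '+' in Alpha only — an autapomorphy, so it tells us nothing about relationships among taxa.
Most parsimonious ingroup topology: (((Zeta,Delta),((Beta,Epsilon),Alpha)),Theta).
The clade {Delta, Zeta} is supported by C1: its derived state '+' occurs in exactly those taxa and in no other taxon (including the outgroup).

C1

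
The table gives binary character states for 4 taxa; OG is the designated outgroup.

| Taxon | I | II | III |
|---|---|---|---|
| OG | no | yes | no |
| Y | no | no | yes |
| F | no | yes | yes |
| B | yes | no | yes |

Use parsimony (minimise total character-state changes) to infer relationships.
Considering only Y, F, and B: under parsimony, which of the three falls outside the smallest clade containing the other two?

Character polarity is set by the outgroup: the derived state is whichever differs from the outgroup's state, so for II the derived state is 'no', and for the remaining characters it is 'yes'.
I (derived state 'yes') is unique to B (autapomorphy; uninformative for grouping).
Only B and Y show the derived state 'no' for II, supporting them as a clade.
All ingroup taxa share the derived state 'yes' for III; it defines the ingroup but does not resolve relationships within it.
Most parsimonious ingroup topology: ((Y,B),F).
Y and B share a more recent common ancestor with each other than either does with F, so F is the least closely related of the three.

F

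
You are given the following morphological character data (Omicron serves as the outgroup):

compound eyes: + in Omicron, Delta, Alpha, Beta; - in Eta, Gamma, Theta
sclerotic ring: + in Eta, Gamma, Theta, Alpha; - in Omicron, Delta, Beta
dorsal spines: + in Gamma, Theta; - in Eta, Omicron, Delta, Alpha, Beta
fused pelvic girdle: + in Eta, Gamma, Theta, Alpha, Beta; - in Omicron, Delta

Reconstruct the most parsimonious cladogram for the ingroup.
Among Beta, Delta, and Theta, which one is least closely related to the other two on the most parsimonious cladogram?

Character polarity is set by the outgroup: the derived state is whichever differs from the outgroup's state, so for compound eyes the derived state is '-', and for the remaining characters it is '+'.
Only Eta, Gamma, and Theta show the derived state '-' for compound eyes, supporting them as a clade.
sclerotic ring: derived state '+' in Alpha, Eta, Gamma, and Theta only — synapomorphy for {Alpha, Eta, Gamma, Theta}.
dorsal spines (derived state '+') is shared by Gamma and Theta — a synapomorphy uniting that clade.
fused pelvic girdle (derived state '+') is shared by Alpha, Beta, Eta, Gamma, and Theta — a synapomorphy uniting that clade.
Most parsimonious ingroup topology: (((((Theta,Gamma),Eta),Alpha),Beta),Delta).
Theta and Beta share a more recent common ancestor with each other than either does with Delta, so Delta is the least closely related of the three.

Delta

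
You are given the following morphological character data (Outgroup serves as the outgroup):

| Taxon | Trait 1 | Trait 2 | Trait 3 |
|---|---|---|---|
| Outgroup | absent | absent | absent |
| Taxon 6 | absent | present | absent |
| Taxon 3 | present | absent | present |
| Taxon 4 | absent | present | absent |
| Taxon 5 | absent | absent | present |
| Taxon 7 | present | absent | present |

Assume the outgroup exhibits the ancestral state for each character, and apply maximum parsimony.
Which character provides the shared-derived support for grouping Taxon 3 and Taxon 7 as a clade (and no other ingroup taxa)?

Trait 1

The outgroup has state 'absent' for every character, so 'present' is the derived state throughout.
Trait 1: derived state 'present' in Taxon 3 and Taxon 7 only — synapomorphy for {Taxon 3, Taxon 7}.
Trait 2 (derived state 'present') is shared by Taxon 4 and Taxon 6 — a synapomorphy uniting that clade.
Only Taxon 3, Taxon 5, and Taxon 7 show the derived state 'present' for Trait 3, supporting them as a clade.
Most parsimonious ingroup topology: ((Taxon 6,Taxon 4),((Taxon 3,Taxon 7),Taxon 5)).
The clade {Taxon 3, Taxon 7} is supported by Trait 1: its derived state 'present' occurs in exactly those taxa and in no other taxon (including the outgroup).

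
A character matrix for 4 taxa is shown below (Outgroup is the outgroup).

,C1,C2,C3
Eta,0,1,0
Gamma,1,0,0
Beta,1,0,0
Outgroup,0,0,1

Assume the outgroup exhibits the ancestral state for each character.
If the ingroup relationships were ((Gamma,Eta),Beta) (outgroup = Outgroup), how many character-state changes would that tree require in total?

4

Map each character onto ((Gamma,Eta),Beta) (rooted by Outgroup) and count the minimum state changes it requires (Fitch parsimony):
C1: 2; C2: 1; C3: 1.
Total tree length = 4.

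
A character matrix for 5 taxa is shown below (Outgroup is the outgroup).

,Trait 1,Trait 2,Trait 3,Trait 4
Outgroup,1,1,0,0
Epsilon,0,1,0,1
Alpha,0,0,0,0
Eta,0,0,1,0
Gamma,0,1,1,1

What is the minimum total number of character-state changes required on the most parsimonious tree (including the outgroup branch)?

5

Character polarity is set by the outgroup: the derived state is whichever differs from the outgroup's state, so for Trait 1, Trait 2 the derived state is '0', and for the remaining characters it is '1'.
All ingroup taxa share the derived state '0' for Trait 1; it defines the ingroup but does not resolve relationships within it.
Trait 2: derived state '0' in Alpha and Eta only — synapomorphy for {Alpha, Eta}.
Trait 3 (state '1') occurs in Eta and Gamma but conflicts with the nesting implied by the other characters — most parsimoniously interpreted as homoplasy.
Trait 4: derived state '1' in Epsilon and Gamma only — synapomorphy for {Epsilon, Gamma}.
Most parsimonious ingroup topology: ((Epsilon,Gamma),(Alpha,Eta)).
Changes per character on this tree: Trait 1: 1; Trait 2: 1; Trait 3: 2; Trait 4: 1.
Total = 5.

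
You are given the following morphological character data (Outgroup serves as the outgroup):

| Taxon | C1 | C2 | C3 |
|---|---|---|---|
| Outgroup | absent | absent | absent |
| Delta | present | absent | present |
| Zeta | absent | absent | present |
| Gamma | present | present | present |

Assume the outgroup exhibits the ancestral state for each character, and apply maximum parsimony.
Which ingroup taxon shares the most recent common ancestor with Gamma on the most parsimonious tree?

The outgroup has state 'absent' for every character, so 'present' is the derived state throughout.
C1: derived state 'present' in Delta and Gamma only — synapomorphy for {Delta, Gamma}.
C2 (derived state 'present') is unique to Gamma (autapomorphy; uninformative for grouping).
C3 (derived state 'present') is shared by all ingroup taxa — unites the whole ingroup.
Most parsimonious ingroup topology: ((Delta,Gamma),Zeta).
Gamma and Delta form a cherry on this tree, so they are sister taxa.

Delta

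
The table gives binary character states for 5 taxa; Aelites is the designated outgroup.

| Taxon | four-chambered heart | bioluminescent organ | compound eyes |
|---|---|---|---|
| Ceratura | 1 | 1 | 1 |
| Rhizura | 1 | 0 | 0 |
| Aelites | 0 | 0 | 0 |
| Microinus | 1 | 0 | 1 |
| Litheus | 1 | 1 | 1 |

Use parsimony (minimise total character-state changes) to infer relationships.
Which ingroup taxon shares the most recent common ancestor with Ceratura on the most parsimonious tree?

Litheus

The outgroup has state '0' for every character, so '1' is the derived state throughout.
four-chambered heart (derived state '1') is shared by all ingroup taxa — unites the whole ingroup.
Only Ceratura and Litheus show the derived state '1' for bioluminescent organ, supporting them as a clade.
compound eyes (derived state '1') is shared by Ceratura, Litheus, and Microinus — a synapomorphy uniting that clade.
Most parsimonious ingroup topology: (Rhizura,(Microinus,(Ceratura,Litheus))).
Ceratura and Litheus form a cherry on this tree, so they are sister taxa.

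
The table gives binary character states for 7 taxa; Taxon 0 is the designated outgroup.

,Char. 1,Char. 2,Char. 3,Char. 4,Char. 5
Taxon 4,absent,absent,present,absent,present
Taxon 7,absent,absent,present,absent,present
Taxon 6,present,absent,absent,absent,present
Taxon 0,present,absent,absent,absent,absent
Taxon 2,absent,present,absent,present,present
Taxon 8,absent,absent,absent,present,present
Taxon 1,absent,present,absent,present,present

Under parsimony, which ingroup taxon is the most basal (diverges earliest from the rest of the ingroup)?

Character polarity is set by the outgroup: the derived state is whichever differs from the outgroup's state, so for Char. 1 the derived state is 'absent', and for the remaining characters it is 'present'.
Char. 1 (derived state 'absent') is shared by Taxon 1, Taxon 2, Taxon 4, Taxon 7, and Taxon 8 — a synapomorphy uniting that clade.
Char. 2: derived state 'present' in Taxon 1 and Taxon 2 only — synapomorphy for {Taxon 1, Taxon 2}.
Only Taxon 4 and Taxon 7 show the derived state 'present' for Char. 3, supporting them as a clade.
Char. 4 (derived state 'present') is shared by Taxon 1, Taxon 2, and Taxon 8 — a synapomorphy uniting that clade.
Char. 5 (derived state 'present') is shared by all ingroup taxa — unites the whole ingroup.
Most parsimonious ingroup topology: ((((Taxon 2,Taxon 1),Taxon 8),(Taxon 7,Taxon 4)),Taxon 6).
Taxon 6 is sister to the clade containing all other ingroup taxa, so it is the earliest-diverging (most basal) ingroup lineage.

Taxon 6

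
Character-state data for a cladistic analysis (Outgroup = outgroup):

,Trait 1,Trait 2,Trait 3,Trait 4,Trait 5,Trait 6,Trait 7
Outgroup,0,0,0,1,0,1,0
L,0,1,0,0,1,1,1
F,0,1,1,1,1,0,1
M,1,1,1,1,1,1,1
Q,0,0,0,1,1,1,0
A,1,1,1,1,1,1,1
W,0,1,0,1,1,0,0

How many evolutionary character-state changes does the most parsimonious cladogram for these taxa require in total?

8

Character polarity is set by the outgroup: the derived state is whichever differs from the outgroup's state, so for Trait 4, Trait 6 the derived state is '0', and for the remaining characters it is '1'.
Trait 1 (derived state '1') is shared by A and M — a synapomorphy uniting that clade.
Trait 2: derived state '1' in A, F, L, M, and W only — synapomorphy for {A, F, L, M, W}.
Trait 3 (derived state '1') is shared by A, F, and M — a synapomorphy uniting that clade.
Trait 4: derived state '0' in L only — an autapomorphy, so it tells us nothing about relationships among taxa.
Trait 5 (derived state '1') is shared by all ingroup taxa — unites the whole ingroup.
Trait 6 (state '0') occurs in F and W but conflicts with the nesting implied by the other characters — most parsimoniously interpreted as homoplasy.
Only A, F, L, and M show the derived state '1' for Trait 7, supporting them as a clade.
Most parsimonious ingroup topology: (((L,(F,(M,A))),W),Q).
Changes per character on this tree: Trait 1: 1; Trait 2: 1; Trait 3: 1; Trait 4: 1; Trait 5: 1; Trait 6: 2; Trait 7: 1.
Total = 8.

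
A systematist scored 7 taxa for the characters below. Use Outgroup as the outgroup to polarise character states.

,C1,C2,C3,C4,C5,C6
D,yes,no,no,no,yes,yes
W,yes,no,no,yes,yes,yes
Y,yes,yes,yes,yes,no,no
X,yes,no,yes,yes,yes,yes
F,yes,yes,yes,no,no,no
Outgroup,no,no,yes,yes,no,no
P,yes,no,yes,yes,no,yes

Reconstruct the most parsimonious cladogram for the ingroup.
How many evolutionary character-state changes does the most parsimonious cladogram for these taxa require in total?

Character polarity is set by the outgroup: the derived state is whichever differs from the outgroup's state, so for C3, C4 the derived state is 'no', and for the remaining characters it is 'yes'.
C1 (derived state 'yes') is shared by all ingroup taxa — unites the whole ingroup.
C2 (derived state 'yes') is shared by F and Y — a synapomorphy uniting that clade.
C3: derived state 'no' in D and W only — synapomorphy for {D, W}.
C4 (state 'no') occurs in D and F but conflicts with the nesting implied by the other characters — most parsimoniously interpreted as homoplasy.
C5 (derived state 'yes') is shared by D, W, and X — a synapomorphy uniting that clade.
Only D, P, W, and X show the derived state 'yes' for C6, supporting them as a clade.
Most parsimonious ingroup topology: ((((W,D),X),P),(Y,F)).
Changes per character on this tree: C1: 1; C2: 1; C3: 1; C4: 2; C5: 1; C6: 1.
Total = 7.

7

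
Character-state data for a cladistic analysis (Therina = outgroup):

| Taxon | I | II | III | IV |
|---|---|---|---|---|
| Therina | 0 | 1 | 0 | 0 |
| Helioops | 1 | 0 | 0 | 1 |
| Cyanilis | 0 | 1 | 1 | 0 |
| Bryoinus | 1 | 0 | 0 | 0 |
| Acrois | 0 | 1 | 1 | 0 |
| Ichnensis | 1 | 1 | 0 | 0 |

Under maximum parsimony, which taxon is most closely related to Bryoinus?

Character polarity is set by the outgroup: the derived state is whichever differs from the outgroup's state, so for II the derived state is '0', and for the remaining characters it is '1'.
Only Bryoinus, Helioops, and Ichnensis show the derived state '1' for I, supporting them as a clade.
Only Bryoinus and Helioops show the derived state '0' for II, supporting them as a clade.
III: derived state '1' in Acrois and Cyanilis only — synapomorphy for {Acrois, Cyanilis}.
IV (derived state '1') is unique to Helioops (autapomorphy; uninformative for grouping).
Most parsimonious ingroup topology: (((Helioops,Bryoinus),Ichnensis),(Cyanilis,Acrois)).
Bryoinus and Helioops form a cherry on this tree, so they are sister taxa.

Helioops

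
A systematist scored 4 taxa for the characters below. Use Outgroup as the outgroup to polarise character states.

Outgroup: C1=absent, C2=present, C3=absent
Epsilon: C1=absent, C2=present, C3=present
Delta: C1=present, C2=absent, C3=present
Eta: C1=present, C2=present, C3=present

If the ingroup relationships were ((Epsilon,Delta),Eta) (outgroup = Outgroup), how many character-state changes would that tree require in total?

4

Map each character onto ((Epsilon,Delta),Eta) (rooted by Outgroup) and count the minimum state changes it requires (Fitch parsimony):
C1: 2; C2: 1; C3: 1.
Total tree length = 4.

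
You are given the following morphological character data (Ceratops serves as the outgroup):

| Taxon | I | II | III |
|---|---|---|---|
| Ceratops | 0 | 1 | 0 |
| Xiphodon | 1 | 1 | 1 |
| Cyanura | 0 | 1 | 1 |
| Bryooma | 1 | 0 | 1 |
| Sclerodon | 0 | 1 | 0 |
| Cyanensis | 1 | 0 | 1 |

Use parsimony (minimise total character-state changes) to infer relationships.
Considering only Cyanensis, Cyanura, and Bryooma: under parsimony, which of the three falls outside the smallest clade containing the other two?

Character polarity is set by the outgroup: the derived state is whichever differs from the outgroup's state, so for II the derived state is '0', and for the remaining characters it is '1'.
I: derived state '1' in Bryooma, Cyanensis, and Xiphodon only — synapomorphy for {Bryooma, Cyanensis, Xiphodon}.
II (derived state '0') is shared by Bryooma and Cyanensis — a synapomorphy uniting that clade.
III: derived state '1' in Bryooma, Cyanensis, Cyanura, and Xiphodon only — synapomorphy for {Bryooma, Cyanensis, Cyanura, Xiphodon}.
Most parsimonious ingroup topology: (((Xiphodon,(Bryooma,Cyanensis)),Cyanura),Sclerodon).
Bryooma and Cyanensis share a more recent common ancestor with each other than either does with Cyanura, so Cyanura is the least closely related of the three.

Cyanura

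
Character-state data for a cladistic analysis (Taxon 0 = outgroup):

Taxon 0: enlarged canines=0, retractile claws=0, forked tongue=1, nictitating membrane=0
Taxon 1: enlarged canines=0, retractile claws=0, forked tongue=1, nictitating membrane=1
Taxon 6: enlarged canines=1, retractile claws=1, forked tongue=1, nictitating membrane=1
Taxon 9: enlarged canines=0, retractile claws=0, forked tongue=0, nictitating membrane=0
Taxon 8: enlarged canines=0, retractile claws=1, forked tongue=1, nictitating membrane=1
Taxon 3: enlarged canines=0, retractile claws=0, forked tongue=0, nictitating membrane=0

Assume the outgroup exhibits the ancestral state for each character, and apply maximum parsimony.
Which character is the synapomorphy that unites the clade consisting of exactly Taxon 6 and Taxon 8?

Character polarity is set by the outgroup: the derived state is whichever differs from the outgroup's state, so for forked tongue the derived state is '0', and for the remaining characters it is '1'.
enlarged canines (derived state '1') is unique to Taxon 6 (autapomorphy; uninformative for grouping).
Only Taxon 6 and Taxon 8 show the derived state '1' for retractile claws, supporting them as a clade.
forked tongue: derived state '0' in Taxon 3 and Taxon 9 only — synapomorphy for {Taxon 3, Taxon 9}.
Only Taxon 1, Taxon 6, and Taxon 8 show the derived state '1' for nictitating membrane, supporting them as a clade.
Most parsimonious ingroup topology: ((Taxon 1,(Taxon 6,Taxon 8)),(Taxon 9,Taxon 3)).
The clade {Taxon 6, Taxon 8} is supported by retractile claws: its derived state '1' occurs in exactly those taxa and in no other taxon (including the outgroup).

retractile claws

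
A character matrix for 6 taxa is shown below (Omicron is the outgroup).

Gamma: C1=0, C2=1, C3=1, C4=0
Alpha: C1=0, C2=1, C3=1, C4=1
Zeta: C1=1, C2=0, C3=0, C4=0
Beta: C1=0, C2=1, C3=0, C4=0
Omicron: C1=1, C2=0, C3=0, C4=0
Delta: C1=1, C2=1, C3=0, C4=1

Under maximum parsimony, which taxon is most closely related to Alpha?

Gamma

Character polarity is set by the outgroup: the derived state is whichever differs from the outgroup's state, so for C1 the derived state is '0', and for the remaining characters it is '1'.
Only Alpha, Beta, and Gamma show the derived state '0' for C1, supporting them as a clade.
C2: derived state '1' in Alpha, Beta, Delta, and Gamma only — synapomorphy for {Alpha, Beta, Delta, Gamma}.
Only Alpha and Gamma show the derived state '1' for C3, supporting them as a clade.
C4 groups Alpha and Delta, which is incompatible with the clades supported by the remaining characters; treating it as convergent (homoplasy) costs fewer steps than any alternative tree.
Most parsimonious ingroup topology: ((((Alpha,Gamma),Beta),Delta),Zeta).
Alpha and Gamma form a cherry on this tree, so they are sister taxa.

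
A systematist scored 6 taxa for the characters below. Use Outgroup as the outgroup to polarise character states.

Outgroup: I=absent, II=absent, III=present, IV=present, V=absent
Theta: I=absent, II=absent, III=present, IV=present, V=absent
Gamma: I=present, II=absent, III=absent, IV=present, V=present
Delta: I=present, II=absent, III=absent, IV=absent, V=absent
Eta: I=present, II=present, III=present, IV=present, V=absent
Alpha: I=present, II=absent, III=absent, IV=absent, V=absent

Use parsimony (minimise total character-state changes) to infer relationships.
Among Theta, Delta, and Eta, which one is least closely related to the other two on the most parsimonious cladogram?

Character polarity is set by the outgroup: the derived state is whichever differs from the outgroup's state, so for III, IV the derived state is 'absent', and for the remaining characters it is 'present'.
I (derived state 'present') is shared by Alpha, Delta, Eta, and Gamma — a synapomorphy uniting that clade.
II: derived state 'present' in Eta only — an autapomorphy, so it tells us nothing about relationships among taxa.
III (derived state 'absent') is shared by Alpha, Delta, and Gamma — a synapomorphy uniting that clade.
IV (derived state 'absent') is shared by Alpha and Delta — a synapomorphy uniting that clade.
V: derived state 'present' in Gamma only — an autapomorphy, so it tells us nothing about relationships among taxa.
Most parsimonious ingroup topology: (Theta,((Gamma,(Delta,Alpha)),Eta)).
Delta and Eta share a more recent common ancestor with each other than either does with Theta, so Theta is the least closely related of the three.

Theta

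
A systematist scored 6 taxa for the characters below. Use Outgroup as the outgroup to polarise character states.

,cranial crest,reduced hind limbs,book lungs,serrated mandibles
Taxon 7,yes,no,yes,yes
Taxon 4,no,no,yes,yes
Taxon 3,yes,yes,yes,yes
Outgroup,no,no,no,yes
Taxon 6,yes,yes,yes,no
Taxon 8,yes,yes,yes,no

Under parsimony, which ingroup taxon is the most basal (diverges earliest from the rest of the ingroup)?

Character polarity is set by the outgroup: the derived state is whichever differs from the outgroup's state, so for serrated mandibles the derived state is 'no', and for the remaining characters it is 'yes'.
cranial crest: derived state 'yes' in Taxon 3, Taxon 6, Taxon 7, and Taxon 8 only — synapomorphy for {Taxon 3, Taxon 6, Taxon 7, Taxon 8}.
reduced hind limbs (derived state 'yes') is shared by Taxon 3, Taxon 6, and Taxon 8 — a synapomorphy uniting that clade.
All ingroup taxa share the derived state 'yes' for book lungs; it defines the ingroup but does not resolve relationships within it.
serrated mandibles (derived state 'no') is shared by Taxon 6 and Taxon 8 — a synapomorphy uniting that clade.
Most parsimonious ingroup topology: (Taxon 4,(((Taxon 6,Taxon 8),Taxon 3),Taxon 7)).
Taxon 4 is sister to the clade containing all other ingroup taxa, so it is the earliest-diverging (most basal) ingroup lineage.

Taxon 4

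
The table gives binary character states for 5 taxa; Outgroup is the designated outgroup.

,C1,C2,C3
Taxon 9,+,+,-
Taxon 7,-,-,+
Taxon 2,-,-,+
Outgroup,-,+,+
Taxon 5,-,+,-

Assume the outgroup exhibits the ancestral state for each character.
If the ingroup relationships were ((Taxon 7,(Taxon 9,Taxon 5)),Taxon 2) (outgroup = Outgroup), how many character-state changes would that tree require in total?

4

Map each character onto ((Taxon 7,(Taxon 9,Taxon 5)),Taxon 2) (rooted by Outgroup) and count the minimum state changes it requires (Fitch parsimony):
C1: 1; C2: 2; C3: 1.
Total tree length = 4.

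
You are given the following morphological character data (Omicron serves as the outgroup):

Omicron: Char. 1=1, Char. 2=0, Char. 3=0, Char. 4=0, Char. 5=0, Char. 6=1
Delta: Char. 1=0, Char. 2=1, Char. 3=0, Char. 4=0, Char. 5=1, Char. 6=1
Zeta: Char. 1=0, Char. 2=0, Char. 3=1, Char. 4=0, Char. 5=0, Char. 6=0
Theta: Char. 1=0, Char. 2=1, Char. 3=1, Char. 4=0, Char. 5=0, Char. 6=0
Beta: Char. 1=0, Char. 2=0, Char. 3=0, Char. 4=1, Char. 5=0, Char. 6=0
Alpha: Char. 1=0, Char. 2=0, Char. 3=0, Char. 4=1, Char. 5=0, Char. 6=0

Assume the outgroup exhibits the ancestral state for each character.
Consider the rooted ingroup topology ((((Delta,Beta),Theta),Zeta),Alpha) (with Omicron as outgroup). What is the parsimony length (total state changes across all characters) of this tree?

10

Map each character onto ((((Delta,Beta),Theta),Zeta),Alpha) (rooted by Omicron) and count the minimum state changes it requires (Fitch parsimony):
Char. 1: 1; Char. 2: 2; Char. 3: 2; Char. 4: 2; Char. 5: 1; Char. 6: 2.
Total tree length = 10.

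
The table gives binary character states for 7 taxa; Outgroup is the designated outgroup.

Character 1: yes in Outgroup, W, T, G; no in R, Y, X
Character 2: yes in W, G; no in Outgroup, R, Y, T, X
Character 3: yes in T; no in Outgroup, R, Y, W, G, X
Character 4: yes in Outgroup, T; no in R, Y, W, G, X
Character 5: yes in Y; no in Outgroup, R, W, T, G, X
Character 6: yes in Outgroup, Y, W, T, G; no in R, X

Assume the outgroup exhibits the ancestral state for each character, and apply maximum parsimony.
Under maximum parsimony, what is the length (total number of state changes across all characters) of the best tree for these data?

Character polarity is set by the outgroup: the derived state is whichever differs from the outgroup's state, so for Character 1, Character 4, Character 6 the derived state is 'no', and for the remaining characters it is 'yes'.
Character 1 (derived state 'no') is shared by R, X, and Y — a synapomorphy uniting that clade.
Only G and W show the derived state 'yes' for Character 2, supporting them as a clade.
Character 3: derived state 'yes' in T only — an autapomorphy, so it tells us nothing about relationships among taxa.
Character 4: derived state 'no' in G, R, W, X, and Y only — synapomorphy for {G, R, W, X, Y}.
Character 5 (derived state 'yes') is unique to Y (autapomorphy; uninformative for grouping).
Only R and X show the derived state 'no' for Character 6, supporting them as a clade.
Most parsimonious ingroup topology: ((((R,X),Y),(W,G)),T).
Changes per character on this tree: Character 1: 1; Character 2: 1; Character 3: 1; Character 4: 1; Character 5: 1; Character 6: 1.
Total = 6.

6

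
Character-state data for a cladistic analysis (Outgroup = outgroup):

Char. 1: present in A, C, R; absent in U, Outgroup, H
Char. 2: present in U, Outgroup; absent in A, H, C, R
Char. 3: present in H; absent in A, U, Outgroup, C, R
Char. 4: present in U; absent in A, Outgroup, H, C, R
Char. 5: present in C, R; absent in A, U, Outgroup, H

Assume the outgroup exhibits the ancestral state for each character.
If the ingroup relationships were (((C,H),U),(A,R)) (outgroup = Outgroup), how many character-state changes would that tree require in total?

Map each character onto (((C,H),U),(A,R)) (rooted by Outgroup) and count the minimum state changes it requires (Fitch parsimony):
Char. 1: 2; Char. 2: 2; Char. 3: 1; Char. 4: 1; Char. 5: 2.
Total tree length = 8.

8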